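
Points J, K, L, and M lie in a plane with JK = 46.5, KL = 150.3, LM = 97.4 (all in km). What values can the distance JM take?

6.4 ≤ JM ≤ 294.2 km

The maximum is all hops collinear in one direction: 46.5 + 150.3 + 97.4 = 294.2.
The longest hop is 150.3; the others sum to 143.9. Folding the others back against it leaves at least 150.3 − 143.9 = 6.4.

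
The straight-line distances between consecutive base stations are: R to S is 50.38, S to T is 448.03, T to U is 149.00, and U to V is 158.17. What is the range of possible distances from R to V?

90.48 ≤ RV ≤ 805.58

The maximum is all hops collinear in one direction: 50.38 + 448.03 + 149.00 + 158.17 = 805.58.
The longest hop is 448.03; the others sum to 357.55. Folding the others back against it leaves at least 448.03 − 357.55 = 90.48.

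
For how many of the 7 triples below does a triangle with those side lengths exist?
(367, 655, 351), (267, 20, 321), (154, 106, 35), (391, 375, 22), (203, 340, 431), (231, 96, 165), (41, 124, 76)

4

(351,367,655): 351+367 > 655 → valid
(20,267,321): 20+267 ≤ 321 → not valid
(35,106,154): 35+106 ≤ 154 → not valid
(22,375,391): 22+375 > 391 → valid
(203,340,431): 203+340 > 431 → valid
(96,165,231): 96+165 > 231 → valid
(41,76,124): 41+76 ≤ 124 → not valid
4 of the 7 triples form a triangle.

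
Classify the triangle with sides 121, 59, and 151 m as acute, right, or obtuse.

Compare the square of the longest side to the sum of squares of the other two: 59² + 121² = 18122 < 22801 = 151².

obtuse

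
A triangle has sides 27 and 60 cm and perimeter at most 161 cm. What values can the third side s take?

Triangle inequality alone gives 33 < s < 87.
The perimeter condition gives s ≤ 161 − 27 − 60 = 74.
Intersecting the two: 33 < s ≤ 74.

33 < s ≤ 74 cm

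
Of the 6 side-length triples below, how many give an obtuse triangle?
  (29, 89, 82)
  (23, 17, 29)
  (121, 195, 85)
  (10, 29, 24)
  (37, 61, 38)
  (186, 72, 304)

(29,89,82): 29²+82² = 7565 < 7921 = 89² → obtuse
(23,17,29): 17²+23² = 818 < 841 = 29² → obtuse
(121,195,85): 85²+121² = 21866 < 38025 = 195² → obtuse
(10,29,24): 10²+24² = 676 < 841 = 29² → obtuse
(37,61,38): 37²+38² = 2813 < 3721 = 61² → obtuse
(186,72,304): 72+186 ≤ 304, not a triangle
5 of the 6 are obtuse.

5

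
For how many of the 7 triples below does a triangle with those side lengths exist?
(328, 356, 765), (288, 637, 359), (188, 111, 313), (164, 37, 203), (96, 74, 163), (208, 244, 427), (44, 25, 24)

(328,356,765): 328+356 ≤ 765 → not valid
(288,359,637): 288+359 > 637 → valid
(111,188,313): 111+188 ≤ 313 → not valid
(37,164,203): 37+164 ≤ 203 → not valid
(74,96,163): 74+96 > 163 → valid
(208,244,427): 208+244 > 427 → valid
(24,25,44): 24+25 > 44 → valid
4 of the 7 triples form a triangle.

4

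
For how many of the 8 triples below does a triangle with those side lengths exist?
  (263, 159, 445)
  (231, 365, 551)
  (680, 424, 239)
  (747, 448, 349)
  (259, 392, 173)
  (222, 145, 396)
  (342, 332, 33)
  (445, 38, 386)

4

(159,263,445): 159+263 ≤ 445 → not valid
(231,365,551): 231+365 > 551 → valid
(239,424,680): 239+424 ≤ 680 → not valid
(349,448,747): 349+448 > 747 → valid
(173,259,392): 173+259 > 392 → valid
(145,222,396): 145+222 ≤ 396 → not valid
(33,332,342): 33+332 > 342 → valid
(38,386,445): 38+386 ≤ 445 → not valid
4 of the 8 triples form a triangle.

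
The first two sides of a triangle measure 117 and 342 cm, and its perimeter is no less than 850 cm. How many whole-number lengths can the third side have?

68

Triangle inequality: 225 < x < 459. Perimeter ≥ 850 gives x ≥ 850 − 117 − 342 = 391.
So 391 ≤ x < 459; integers 391 through 458: 68 values.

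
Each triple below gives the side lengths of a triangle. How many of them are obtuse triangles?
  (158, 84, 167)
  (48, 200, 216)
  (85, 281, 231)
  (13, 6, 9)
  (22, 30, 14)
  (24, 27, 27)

(158,84,167): 84²+158² = 32020 > 27889 = 167² → acute
(48,200,216): 48²+200² = 42304 < 46656 = 216² → obtuse
(85,281,231): 85²+231² = 60586 < 78961 = 281² → obtuse
(13,6,9): 6²+9² = 117 < 169 = 13² → obtuse
(22,30,14): 14²+22² = 680 < 900 = 30² → obtuse
(24,27,27): 24²+27² = 1305 > 729 = 27² → acute
4 of the 6 are obtuse.

4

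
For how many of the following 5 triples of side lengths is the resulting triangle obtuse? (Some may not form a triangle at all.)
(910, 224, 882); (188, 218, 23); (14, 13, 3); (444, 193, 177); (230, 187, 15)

(910,224,882): 224²+882² = 828100 = 910² → right
(188,218,23): 23+188 ≤ 218, not a triangle
(14,13,3): 3²+13² = 178 < 196 = 14² → obtuse
(444,193,177): 177+193 ≤ 444, not a triangle
(230,187,15): 15+187 ≤ 230, not a triangle
1 of the 5 is obtuse.

1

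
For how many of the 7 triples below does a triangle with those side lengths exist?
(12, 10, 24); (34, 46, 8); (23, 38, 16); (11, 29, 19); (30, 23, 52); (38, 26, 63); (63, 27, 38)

(10,12,24): 10+12 ≤ 24 → not valid
(8,34,46): 8+34 ≤ 46 → not valid
(16,23,38): 16+23 > 38 → valid
(11,19,29): 11+19 > 29 → valid
(23,30,52): 23+30 > 52 → valid
(26,38,63): 26+38 > 63 → valid
(27,38,63): 27+38 > 63 → valid
5 of the 7 triples form a triangle.

5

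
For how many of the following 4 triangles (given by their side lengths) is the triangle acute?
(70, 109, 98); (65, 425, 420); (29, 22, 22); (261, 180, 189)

2

(70,109,98): 70²+98² = 14504 > 11881 = 109² → acute
(65,425,420): 65²+420² = 180625 = 425² → right
(29,22,22): 22²+22² = 968 > 841 = 29² → acute
(261,180,189): 180²+189² = 68121 = 261² → right
2 of the 4 are acute.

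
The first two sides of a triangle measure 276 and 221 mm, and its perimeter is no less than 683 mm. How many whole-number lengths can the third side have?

311

Triangle inequality: 55 < x < 497. Perimeter ≥ 683 gives x ≥ 683 − 276 − 221 = 186.
So 186 ≤ x < 497; integers 186 through 496: 311 values.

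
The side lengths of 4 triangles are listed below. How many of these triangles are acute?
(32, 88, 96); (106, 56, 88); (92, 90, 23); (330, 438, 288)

1

(32,88,96): 32²+88² = 8768 < 9216 = 96² → obtuse
(106,56,88): 56²+88² = 10880 < 11236 = 106² → obtuse
(92,90,23): 23²+90² = 8629 > 8464 = 92² → acute
(330,438,288): 288²+330² = 191844 = 438² → right
1 of the 4 is acute.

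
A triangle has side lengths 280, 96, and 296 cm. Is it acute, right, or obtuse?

Compare the square of the longest side to the sum of squares of the other two: 96² + 280² = 87616 = 296².

right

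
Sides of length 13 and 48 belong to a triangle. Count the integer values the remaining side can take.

25

The third side lies in the open interval (35, 61).
Integers from 36 to 60 inclusive: 60 − 36 + 1 = 25.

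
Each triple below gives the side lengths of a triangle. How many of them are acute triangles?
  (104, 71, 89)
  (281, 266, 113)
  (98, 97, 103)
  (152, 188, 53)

(104,71,89): 71²+89² = 12962 > 10816 = 104² → acute
(281,266,113): 113²+266² = 83525 > 78961 = 281² → acute
(98,97,103): 97²+98² = 19013 > 10609 = 103² → acute
(152,188,53): 53²+152² = 25913 < 35344 = 188² → obtuse
3 of the 4 are acute.

3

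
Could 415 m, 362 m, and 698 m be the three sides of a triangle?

Yes

The longest side is 698, and the other two sum to 777.
Since 777 > 698, the triangle inequality holds.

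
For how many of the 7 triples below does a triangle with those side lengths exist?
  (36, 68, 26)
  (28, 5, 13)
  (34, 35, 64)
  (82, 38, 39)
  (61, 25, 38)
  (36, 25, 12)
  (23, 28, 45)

4

(26,36,68): 26+36 ≤ 68 → not valid
(5,13,28): 5+13 ≤ 28 → not valid
(34,35,64): 34+35 > 64 → valid
(38,39,82): 38+39 ≤ 82 → not valid
(25,38,61): 25+38 > 61 → valid
(12,25,36): 12+25 > 36 → valid
(23,28,45): 23+28 > 45 → valid
4 of the 7 triples form a triangle.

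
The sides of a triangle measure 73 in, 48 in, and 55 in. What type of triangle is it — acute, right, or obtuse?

Compare the square of the longest side to the sum of squares of the other two: 48² + 55² = 5329 = 73².

right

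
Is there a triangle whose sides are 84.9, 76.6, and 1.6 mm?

No

The longest side is 84.9, but the other two sum to only 78.2.
78.2 < 84.9, so the triangle inequality fails.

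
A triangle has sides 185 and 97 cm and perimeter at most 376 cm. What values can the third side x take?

88 < x ≤ 94

Triangle inequality alone gives 88 < x < 282.
The perimeter condition gives x ≤ 376 − 185 − 97 = 94.
Intersecting the two: 88 < x ≤ 94.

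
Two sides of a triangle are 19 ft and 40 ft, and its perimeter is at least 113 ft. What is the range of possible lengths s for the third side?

Triangle inequality alone gives 21 < s < 59.
The perimeter condition gives s ≥ 113 − 19 − 40 = 54.
Intersecting the two: 54 ≤ s < 59.

54 ≤ s < 59 ft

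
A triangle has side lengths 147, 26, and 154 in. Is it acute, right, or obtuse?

Compare the square of the longest side to the sum of squares of the other two: 26² + 147² = 22285 < 23716 = 154².

obtuse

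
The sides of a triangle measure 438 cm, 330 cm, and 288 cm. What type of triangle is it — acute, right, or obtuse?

right

Compare the square of the longest side to the sum of squares of the other two: 288² + 330² = 191844 = 438².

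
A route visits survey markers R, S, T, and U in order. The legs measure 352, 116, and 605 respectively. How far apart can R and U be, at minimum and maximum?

137 ≤ RU ≤ 1073

The maximum is all hops collinear in one direction: 352 + 116 + 605 = 1073.
The longest hop is 605; the others sum to 468. Folding the others back against it leaves at least 605 − 468 = 137.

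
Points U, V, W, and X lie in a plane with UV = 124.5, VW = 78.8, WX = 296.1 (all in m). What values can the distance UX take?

The maximum is all hops collinear in one direction: 124.5 + 78.8 + 296.1 = 499.4.
The longest hop is 296.1; the others sum to 203.3. Folding the others back against it leaves at least 296.1 − 203.3 = 92.8.

92.8 ≤ UX ≤ 499.4 m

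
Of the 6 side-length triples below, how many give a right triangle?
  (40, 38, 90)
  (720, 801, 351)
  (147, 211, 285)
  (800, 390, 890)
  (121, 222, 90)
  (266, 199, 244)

(40,38,90): 38+40 ≤ 90, not a triangle
(720,801,351): 351²+720² = 641601 = 801² → right
(147,211,285): 147²+211² = 66130 < 81225 = 285² → obtuse
(800,390,890): 390²+800² = 792100 = 890² → right
(121,222,90): 90+121 ≤ 222, not a triangle
(266,199,244): 199²+244² = 99137 > 70756 = 266² → acute
2 of the 6 are right.

2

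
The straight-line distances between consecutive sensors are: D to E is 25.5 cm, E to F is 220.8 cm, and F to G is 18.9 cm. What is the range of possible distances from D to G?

176.4 ≤ DG ≤ 265.2 cm

The maximum is all hops collinear in one direction: 25.5 + 220.8 + 18.9 = 265.2.
The longest hop is 220.8; the others sum to 44.4. Folding the others back against it leaves at least 220.8 − 44.4 = 176.4.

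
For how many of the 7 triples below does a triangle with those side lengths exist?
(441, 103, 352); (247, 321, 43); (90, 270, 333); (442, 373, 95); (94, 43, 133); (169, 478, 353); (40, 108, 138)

6

(103,352,441): 103+352 > 441 → valid
(43,247,321): 43+247 ≤ 321 → not valid
(90,270,333): 90+270 > 333 → valid
(95,373,442): 95+373 > 442 → valid
(43,94,133): 43+94 > 133 → valid
(169,353,478): 169+353 > 478 → valid
(40,108,138): 40+108 > 138 → valid
6 of the 7 triples form a triangle.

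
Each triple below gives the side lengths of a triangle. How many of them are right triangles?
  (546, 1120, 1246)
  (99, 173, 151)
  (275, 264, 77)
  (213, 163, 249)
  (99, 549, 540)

(546,1120,1246): 546²+1120² = 1552516 = 1246² → right
(99,173,151): 99²+151² = 32602 > 29929 = 173² → acute
(275,264,77): 77²+264² = 75625 = 275² → right
(213,163,249): 163²+213² = 71938 > 62001 = 249² → acute
(99,549,540): 99²+540² = 301401 = 549² → right
3 of the 5 are right.

3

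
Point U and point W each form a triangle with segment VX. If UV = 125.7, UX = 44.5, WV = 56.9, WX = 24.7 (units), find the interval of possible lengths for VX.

From triangle UVX: |125.7 − 44.5| < VX < 125.7 + 44.5, i.e. 81.2 < VX < 170.2.
From triangle WVX: 32.2 < VX < 81.6.
Both must hold, so VX lies in the intersection.

81.2 < VX < 81.6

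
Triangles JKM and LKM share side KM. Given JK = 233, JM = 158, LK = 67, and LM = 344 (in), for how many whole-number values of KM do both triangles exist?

From triangle JKM: 75 < KM < 391.
From triangle LKM: 277 < KM < 411.
Intersection: 277 < KM < 391, so integers 278 through 390: 113 values.

113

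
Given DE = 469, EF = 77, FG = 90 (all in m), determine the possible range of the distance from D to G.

302 ≤ DG ≤ 636 m

The maximum is all hops collinear in one direction: 469 + 77 + 90 = 636.
The longest hop is 469; the others sum to 167. Folding the others back against it leaves at least 469 − 167 = 302.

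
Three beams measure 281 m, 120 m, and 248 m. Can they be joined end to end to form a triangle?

Yes

The longest side is 281, and the other two sum to 368.
Since 368 > 281, the triangle inequality holds.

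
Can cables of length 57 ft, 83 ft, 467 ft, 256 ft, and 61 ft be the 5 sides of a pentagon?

For a pentagon, each side must be shorter than the sum of the others.
Here the longest side is 467, but the remaining 4 sides sum to only 457.

No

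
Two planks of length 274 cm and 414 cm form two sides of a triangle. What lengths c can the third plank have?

140 < c < 688 (cm)

By the triangle inequality, c must be less than 274 + 414 = 688 and greater than |274 − 414| = 140.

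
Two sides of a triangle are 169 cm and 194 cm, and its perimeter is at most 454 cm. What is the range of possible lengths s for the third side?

25 < s ≤ 91

Triangle inequality alone gives 25 < s < 363.
The perimeter condition gives s ≤ 454 − 169 − 194 = 91.
Intersecting the two: 25 < s ≤ 91.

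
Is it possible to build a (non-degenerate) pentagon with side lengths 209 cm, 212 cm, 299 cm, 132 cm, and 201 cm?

A pentagon exists iff every side is shorter than the sum of the others — equivalently, the longest side is less than the sum of the rest.
Longest side 299 < 754 (sum of the remaining 4), so yes.

Yes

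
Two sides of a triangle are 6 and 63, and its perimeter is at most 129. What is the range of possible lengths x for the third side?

Triangle inequality alone gives 57 < x < 69.
The perimeter condition gives x ≤ 129 − 6 − 63 = 60.
Intersecting the two: 57 < x ≤ 60.

57 < x ≤ 60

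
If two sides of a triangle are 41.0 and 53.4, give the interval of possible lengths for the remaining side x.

By the triangle inequality, x must be less than 41.0 + 53.4 = 94.4 and greater than |41.0 − 53.4| = 12.4.

12.4 < x < 94.4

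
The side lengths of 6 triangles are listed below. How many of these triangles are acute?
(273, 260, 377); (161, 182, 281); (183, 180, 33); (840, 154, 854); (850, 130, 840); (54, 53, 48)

1

(273,260,377): 260²+273² = 142129 = 377² → right
(161,182,281): 161²+182² = 59045 < 78961 = 281² → obtuse
(183,180,33): 33²+180² = 33489 = 183² → right
(840,154,854): 154²+840² = 729316 = 854² → right
(850,130,840): 130²+840² = 722500 = 850² → right
(54,53,48): 48²+53² = 5113 > 2916 = 54² → acute
1 of the 6 is acute.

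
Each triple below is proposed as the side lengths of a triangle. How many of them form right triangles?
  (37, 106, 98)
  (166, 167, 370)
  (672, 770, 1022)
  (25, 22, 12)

1

(37,106,98): 37²+98² = 10973 < 11236 = 106² → obtuse
(166,167,370): 166+167 ≤ 370, not a triangle
(672,770,1022): 672²+770² = 1044484 = 1022² → right
(25,22,12): 12²+22² = 628 > 625 = 25² → acute
1 of the 4 is right.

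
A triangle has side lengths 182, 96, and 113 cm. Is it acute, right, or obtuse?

obtuse

Compare the square of the longest side to the sum of squares of the other two: 96² + 113² = 21985 < 33124 = 182².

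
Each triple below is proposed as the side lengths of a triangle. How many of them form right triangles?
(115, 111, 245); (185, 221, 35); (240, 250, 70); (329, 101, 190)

(115,111,245): 111+115 ≤ 245, not a triangle
(185,221,35): 35+185 ≤ 221, not a triangle
(240,250,70): 70²+240² = 62500 = 250² → right
(329,101,190): 101+190 ≤ 329, not a triangle
1 of the 4 is right.

1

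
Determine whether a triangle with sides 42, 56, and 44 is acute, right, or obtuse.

acute

Compare the square of the longest side to the sum of squares of the other two: 42² + 44² = 3700 > 3136 = 56².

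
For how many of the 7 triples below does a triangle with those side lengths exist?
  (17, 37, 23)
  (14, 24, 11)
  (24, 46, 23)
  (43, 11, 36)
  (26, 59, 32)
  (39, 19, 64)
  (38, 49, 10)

4

(17,23,37): 17+23 > 37 → valid
(11,14,24): 11+14 > 24 → valid
(23,24,46): 23+24 > 46 → valid
(11,36,43): 11+36 > 43 → valid
(26,32,59): 26+32 ≤ 59 → not valid
(19,39,64): 19+39 ≤ 64 → not valid
(10,38,49): 10+38 ≤ 49 → not valid
4 of the 7 triples form a triangle.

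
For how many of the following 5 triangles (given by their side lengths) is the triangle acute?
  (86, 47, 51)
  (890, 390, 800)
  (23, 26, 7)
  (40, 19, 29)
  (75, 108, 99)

(86,47,51): 47²+51² = 4810 < 7396 = 86² → obtuse
(890,390,800): 390²+800² = 792100 = 890² → right
(23,26,7): 7²+23² = 578 < 676 = 26² → obtuse
(40,19,29): 19²+29² = 1202 < 1600 = 40² → obtuse
(75,108,99): 75²+99² = 15426 > 11664 = 108² → acute
1 of the 5 is acute.

1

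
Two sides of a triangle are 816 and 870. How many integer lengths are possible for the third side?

1631

The third side lies in the open interval (54, 1686).
Integers from 55 to 1685 inclusive: 1685 − 55 + 1 = 1631.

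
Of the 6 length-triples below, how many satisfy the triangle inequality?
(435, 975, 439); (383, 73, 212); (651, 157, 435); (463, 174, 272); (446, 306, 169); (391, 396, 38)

2

(435,439,975): 435+439 ≤ 975 → not valid
(73,212,383): 73+212 ≤ 383 → not valid
(157,435,651): 157+435 ≤ 651 → not valid
(174,272,463): 174+272 ≤ 463 → not valid
(169,306,446): 169+306 > 446 → valid
(38,391,396): 38+391 > 396 → valid
2 of the 6 triples form a triangle.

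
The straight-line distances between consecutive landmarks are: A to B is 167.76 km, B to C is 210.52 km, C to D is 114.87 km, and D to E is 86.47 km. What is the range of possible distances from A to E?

The maximum is all hops collinear in one direction: 167.76 + 210.52 + 114.87 + 86.47 = 579.62.
The longest hop is 210.52; the others sum to 369.10. Since 210.52 ≤ 369.10, the path can fold back on itself completely, so the minimum distance is 0.

0 ≤ AE ≤ 579.62 km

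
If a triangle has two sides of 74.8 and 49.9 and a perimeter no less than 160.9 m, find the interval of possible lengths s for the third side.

Triangle inequality alone gives 24.9 < s < 124.7.
The perimeter condition gives s ≥ 160.9 − 74.8 − 49.9 = 36.2.
Intersecting the two: 36.2 ≤ s < 124.7.

36.2 ≤ s < 124.7 m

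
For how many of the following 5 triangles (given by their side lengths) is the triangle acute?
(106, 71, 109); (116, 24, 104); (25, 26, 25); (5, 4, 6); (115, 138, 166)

4

(106,71,109): 71²+106² = 16277 > 11881 = 109² → acute
(116,24,104): 24²+104² = 11392 < 13456 = 116² → obtuse
(25,26,25): 25²+25² = 1250 > 676 = 26² → acute
(5,4,6): 4²+5² = 41 > 36 = 6² → acute
(115,138,166): 115²+138² = 32269 > 27556 = 166² → acute
4 of the 5 are acute.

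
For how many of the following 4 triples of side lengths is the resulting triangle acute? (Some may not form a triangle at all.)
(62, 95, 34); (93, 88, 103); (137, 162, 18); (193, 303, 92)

1

(62,95,34): 34²+62² = 5000 < 9025 = 95² → obtuse
(93,88,103): 88²+93² = 16393 > 10609 = 103² → acute
(137,162,18): 18+137 ≤ 162, not a triangle
(193,303,92): 92+193 ≤ 303, not a triangle
1 of the 4 is acute.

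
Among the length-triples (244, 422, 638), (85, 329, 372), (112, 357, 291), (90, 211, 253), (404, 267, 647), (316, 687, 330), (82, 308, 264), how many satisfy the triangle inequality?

(244,422,638): 244+422 > 638 → valid
(85,329,372): 85+329 > 372 → valid
(112,291,357): 112+291 > 357 → valid
(90,211,253): 90+211 > 253 → valid
(267,404,647): 267+404 > 647 → valid
(316,330,687): 316+330 ≤ 687 → not valid
(82,264,308): 82+264 > 308 → valid
6 of the 7 triples form a triangle.

6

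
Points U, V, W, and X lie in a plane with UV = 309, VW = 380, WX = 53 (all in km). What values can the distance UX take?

The maximum is all hops collinear in one direction: 309 + 380 + 53 = 742.
The longest hop is 380; the others sum to 362. Folding the others back against it leaves at least 380 − 362 = 18.

18 ≤ UX ≤ 742 km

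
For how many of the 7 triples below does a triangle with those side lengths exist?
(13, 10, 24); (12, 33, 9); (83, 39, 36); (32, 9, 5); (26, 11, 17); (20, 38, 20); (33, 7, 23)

2

(10,13,24): 10+13 ≤ 24 → not valid
(9,12,33): 9+12 ≤ 33 → not valid
(36,39,83): 36+39 ≤ 83 → not valid
(5,9,32): 5+9 ≤ 32 → not valid
(11,17,26): 11+17 > 26 → valid
(20,20,38): 20+20 > 38 → valid
(7,23,33): 7+23 ≤ 33 → not valid
2 of the 7 triples form a triangle.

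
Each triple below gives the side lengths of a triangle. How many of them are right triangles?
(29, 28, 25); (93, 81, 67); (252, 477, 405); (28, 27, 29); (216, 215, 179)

(29,28,25): 25²+28² = 1409 > 841 = 29² → acute
(93,81,67): 67²+81² = 11050 > 8649 = 93² → acute
(252,477,405): 252²+405² = 227529 = 477² → right
(28,27,29): 27²+28² = 1513 > 841 = 29² → acute
(216,215,179): 179²+215² = 78266 > 46656 = 216² → acute
1 of the 5 is right.

1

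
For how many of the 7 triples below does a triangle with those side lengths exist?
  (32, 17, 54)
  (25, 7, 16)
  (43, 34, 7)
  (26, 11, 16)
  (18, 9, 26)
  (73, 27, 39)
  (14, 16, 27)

3

(17,32,54): 17+32 ≤ 54 → not valid
(7,16,25): 7+16 ≤ 25 → not valid
(7,34,43): 7+34 ≤ 43 → not valid
(11,16,26): 11+16 > 26 → valid
(9,18,26): 9+18 > 26 → valid
(27,39,73): 27+39 ≤ 73 → not valid
(14,16,27): 14+16 > 27 → valid
3 of the 7 triples form a triangle.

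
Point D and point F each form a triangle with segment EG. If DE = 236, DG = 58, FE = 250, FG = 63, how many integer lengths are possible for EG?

106

From triangle DEG: 178 < EG < 294.
From triangle FEG: 187 < EG < 313.
Intersection: 187 < EG < 294, so integers 188 through 293: 106 values.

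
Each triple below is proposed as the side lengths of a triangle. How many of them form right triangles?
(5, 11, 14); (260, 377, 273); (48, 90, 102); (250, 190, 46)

(5,11,14): 5²+11² = 146 < 196 = 14² → obtuse
(260,377,273): 260²+273² = 142129 = 377² → right
(48,90,102): 48²+90² = 10404 = 102² → right
(250,190,46): 46+190 ≤ 250, not a triangle
2 of the 4 are right.

2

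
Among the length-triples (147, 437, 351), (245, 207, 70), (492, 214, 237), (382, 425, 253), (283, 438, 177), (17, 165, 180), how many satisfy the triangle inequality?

5

(147,351,437): 147+351 > 437 → valid
(70,207,245): 70+207 > 245 → valid
(214,237,492): 214+237 ≤ 492 → not valid
(253,382,425): 253+382 > 425 → valid
(177,283,438): 177+283 > 438 → valid
(17,165,180): 17+165 > 180 → valid
5 of the 6 triples form a triangle.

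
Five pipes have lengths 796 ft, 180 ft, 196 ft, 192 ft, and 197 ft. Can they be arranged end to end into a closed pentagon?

No

For a pentagon, each side must be shorter than the sum of the others.
Here the longest side is 796, but the remaining 4 sides sum to only 765.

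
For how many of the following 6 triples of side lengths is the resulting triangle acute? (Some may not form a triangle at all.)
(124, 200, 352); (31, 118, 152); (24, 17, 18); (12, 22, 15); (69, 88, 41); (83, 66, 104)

2

(124,200,352): 124+200 ≤ 352, not a triangle
(31,118,152): 31+118 ≤ 152, not a triangle
(24,17,18): 17²+18² = 613 > 576 = 24² → acute
(12,22,15): 12²+15² = 369 < 484 = 22² → obtuse
(69,88,41): 41²+69² = 6442 < 7744 = 88² → obtuse
(83,66,104): 66²+83² = 11245 > 10816 = 104² → acute
2 of the 6 are acute.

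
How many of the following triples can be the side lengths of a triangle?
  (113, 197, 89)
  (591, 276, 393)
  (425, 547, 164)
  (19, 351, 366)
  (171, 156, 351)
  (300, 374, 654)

5

(89,113,197): 89+113 > 197 → valid
(276,393,591): 276+393 > 591 → valid
(164,425,547): 164+425 > 547 → valid
(19,351,366): 19+351 > 366 → valid
(156,171,351): 156+171 ≤ 351 → not valid
(300,374,654): 300+374 > 654 → valid
5 of the 6 triples form a triangle.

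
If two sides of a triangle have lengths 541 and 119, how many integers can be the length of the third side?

237

The third side lies in the open interval (422, 660).
Integers from 423 to 659 inclusive: 659 − 423 + 1 = 237.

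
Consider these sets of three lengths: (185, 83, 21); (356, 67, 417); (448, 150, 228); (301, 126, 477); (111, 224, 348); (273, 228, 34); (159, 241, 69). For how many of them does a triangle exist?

(21,83,185): 21+83 ≤ 185 → not valid
(67,356,417): 67+356 > 417 → valid
(150,228,448): 150+228 ≤ 448 → not valid
(126,301,477): 126+301 ≤ 477 → not valid
(111,224,348): 111+224 ≤ 348 → not valid
(34,228,273): 34+228 ≤ 273 → not valid
(69,159,241): 69+159 ≤ 241 → not valid
1 of the 7 triples forms a triangle.

1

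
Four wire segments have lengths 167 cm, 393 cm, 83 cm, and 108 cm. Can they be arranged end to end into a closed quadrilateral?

No

For a quadrilateral, each side must be shorter than the sum of the others.
Here the longest side is 393, but the remaining 3 sides sum to only 358.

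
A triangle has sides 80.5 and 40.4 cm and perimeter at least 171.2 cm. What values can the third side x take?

Triangle inequality alone gives 40.1 < x < 120.9.
The perimeter condition gives x ≥ 171.2 − 80.5 − 40.4 = 50.3.
Intersecting the two: 50.3 ≤ x < 120.9.

50.3 ≤ x < 120.9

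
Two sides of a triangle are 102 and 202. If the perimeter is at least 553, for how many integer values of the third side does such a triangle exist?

55

Triangle inequality: 100 < x < 304. Perimeter ≥ 553 gives x ≥ 553 − 102 − 202 = 249.
So 249 ≤ x < 304; integers 249 through 303: 55 values.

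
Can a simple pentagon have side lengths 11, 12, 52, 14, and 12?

No

For a pentagon, each side must be shorter than the sum of the others.
Here the longest side is 52, but the remaining 4 sides sum to only 49.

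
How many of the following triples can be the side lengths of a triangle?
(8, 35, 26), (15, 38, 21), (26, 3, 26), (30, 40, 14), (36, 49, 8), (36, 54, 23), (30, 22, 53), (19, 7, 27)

(8,26,35): 8+26 ≤ 35 → not valid
(15,21,38): 15+21 ≤ 38 → not valid
(3,26,26): 3+26 > 26 → valid
(14,30,40): 14+30 > 40 → valid
(8,36,49): 8+36 ≤ 49 → not valid
(23,36,54): 23+36 > 54 → valid
(22,30,53): 22+30 ≤ 53 → not valid
(7,19,27): 7+19 ≤ 27 → not valid
3 of the 8 triples form a triangle.

3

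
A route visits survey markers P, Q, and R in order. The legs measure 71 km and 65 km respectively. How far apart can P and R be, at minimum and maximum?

By the triangle inequality, |71 − 65| ≤ PR ≤ 71 + 65.

6 ≤ PR ≤ 136 km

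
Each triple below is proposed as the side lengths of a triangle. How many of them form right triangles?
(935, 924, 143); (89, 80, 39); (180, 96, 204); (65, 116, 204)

3

(935,924,143): 143²+924² = 874225 = 935² → right
(89,80,39): 39²+80² = 7921 = 89² → right
(180,96,204): 96²+180² = 41616 = 204² → right
(65,116,204): 65+116 ≤ 204, not a triangle
3 of the 4 are right.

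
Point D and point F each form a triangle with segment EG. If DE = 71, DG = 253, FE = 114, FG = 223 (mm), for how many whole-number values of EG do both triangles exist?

141

From triangle DEG: 182 < EG < 324.
From triangle FEG: 109 < EG < 337.
Intersection: 182 < EG < 324, so integers 183 through 323: 141 values.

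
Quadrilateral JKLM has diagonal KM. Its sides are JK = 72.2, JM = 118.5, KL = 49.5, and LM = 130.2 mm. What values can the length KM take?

From triangle JKM: |72.2 − 118.5| < KM < 72.2 + 118.5, i.e. 46.3 < KM < 190.7.
From triangle LKM: 80.7 < KM < 179.7.
Both must hold, so KM lies in the intersection.

80.7 < KM < 179.7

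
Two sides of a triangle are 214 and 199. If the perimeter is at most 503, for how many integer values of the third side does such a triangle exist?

Triangle inequality: 15 < x < 413. Perimeter ≤ 503 gives x ≤ 503 − 214 − 199 = 90.
So 15 < x ≤ 90; integers 16 through 90: 75 values.

75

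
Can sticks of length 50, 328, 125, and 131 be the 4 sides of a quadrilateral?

For a quadrilateral, each side must be shorter than the sum of the others.
Here the longest side is 328, but the remaining 3 sides sum to only 306.

No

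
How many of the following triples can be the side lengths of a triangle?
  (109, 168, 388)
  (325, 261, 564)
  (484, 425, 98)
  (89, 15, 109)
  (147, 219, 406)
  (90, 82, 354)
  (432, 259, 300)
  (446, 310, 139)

4

(109,168,388): 109+168 ≤ 388 → not valid
(261,325,564): 261+325 > 564 → valid
(98,425,484): 98+425 > 484 → valid
(15,89,109): 15+89 ≤ 109 → not valid
(147,219,406): 147+219 ≤ 406 → not valid
(82,90,354): 82+90 ≤ 354 → not valid
(259,300,432): 259+300 > 432 → valid
(139,310,446): 139+310 > 446 → valid
4 of the 8 triples form a triangle.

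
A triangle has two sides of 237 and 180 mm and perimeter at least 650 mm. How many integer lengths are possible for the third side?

Triangle inequality: 57 < x < 417. Perimeter ≥ 650 gives x ≥ 650 − 237 − 180 = 233.
So 233 ≤ x < 417; integers 233 through 416: 184 values.

184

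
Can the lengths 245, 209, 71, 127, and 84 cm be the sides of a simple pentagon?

Yes

A pentagon exists iff every side is shorter than the sum of the others — equivalently, the longest side is less than the sum of the rest.
Longest side 245 < 491 (sum of the remaining 4), so yes.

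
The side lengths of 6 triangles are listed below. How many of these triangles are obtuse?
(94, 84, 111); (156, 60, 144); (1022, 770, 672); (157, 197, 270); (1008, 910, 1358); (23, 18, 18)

1

(94,84,111): 84²+94² = 15892 > 12321 = 111² → acute
(156,60,144): 60²+144² = 24336 = 156² → right
(1022,770,672): 672²+770² = 1044484 = 1022² → right
(157,197,270): 157²+197² = 63458 < 72900 = 270² → obtuse
(1008,910,1358): 910²+1008² = 1844164 = 1358² → right
(23,18,18): 18²+18² = 648 > 529 = 23² → acute
1 of the 6 is obtuse.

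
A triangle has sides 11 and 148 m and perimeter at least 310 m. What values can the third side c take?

151 ≤ c < 159

Triangle inequality alone gives 137 < c < 159.
The perimeter condition gives c ≥ 310 − 11 − 148 = 151.
Intersecting the two: 151 ≤ c < 159.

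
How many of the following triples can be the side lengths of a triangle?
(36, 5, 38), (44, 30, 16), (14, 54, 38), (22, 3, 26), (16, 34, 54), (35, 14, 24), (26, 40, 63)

(5,36,38): 5+36 > 38 → valid
(16,30,44): 16+30 > 44 → valid
(14,38,54): 14+38 ≤ 54 → not valid
(3,22,26): 3+22 ≤ 26 → not valid
(16,34,54): 16+34 ≤ 54 → not valid
(14,24,35): 14+24 > 35 → valid
(26,40,63): 26+40 > 63 → valid
4 of the 7 triples form a triangle.

4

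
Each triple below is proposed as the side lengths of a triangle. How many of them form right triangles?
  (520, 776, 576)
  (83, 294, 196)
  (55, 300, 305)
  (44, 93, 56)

(520,776,576): 520²+576² = 602176 = 776² → right
(83,294,196): 83+196 ≤ 294, not a triangle
(55,300,305): 55²+300² = 93025 = 305² → right
(44,93,56): 44²+56² = 5072 < 8649 = 93² → obtuse
2 of the 4 are right.

2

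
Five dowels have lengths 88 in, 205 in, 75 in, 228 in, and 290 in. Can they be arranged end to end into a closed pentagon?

Yes

A pentagon exists iff every side is shorter than the sum of the others — equivalently, the longest side is less than the sum of the rest.
Longest side 290 < 596 (sum of the remaining 4), so yes.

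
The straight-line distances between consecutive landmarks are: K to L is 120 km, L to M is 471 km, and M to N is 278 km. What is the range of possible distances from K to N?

The maximum is all hops collinear in one direction: 120 + 471 + 278 = 869.
The longest hop is 471; the others sum to 398. Folding the others back against it leaves at least 471 − 398 = 73.

73 ≤ KN ≤ 869 km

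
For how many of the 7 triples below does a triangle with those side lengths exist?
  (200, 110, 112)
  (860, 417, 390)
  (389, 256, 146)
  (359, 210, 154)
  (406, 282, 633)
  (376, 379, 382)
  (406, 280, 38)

5

(110,112,200): 110+112 > 200 → valid
(390,417,860): 390+417 ≤ 860 → not valid
(146,256,389): 146+256 > 389 → valid
(154,210,359): 154+210 > 359 → valid
(282,406,633): 282+406 > 633 → valid
(376,379,382): 376+379 > 382 → valid
(38,280,406): 38+280 ≤ 406 → not valid
5 of the 7 triples form a triangle.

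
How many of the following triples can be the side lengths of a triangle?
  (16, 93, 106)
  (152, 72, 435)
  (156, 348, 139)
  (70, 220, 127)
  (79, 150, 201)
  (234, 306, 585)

2

(16,93,106): 16+93 > 106 → valid
(72,152,435): 72+152 ≤ 435 → not valid
(139,156,348): 139+156 ≤ 348 → not valid
(70,127,220): 70+127 ≤ 220 → not valid
(79,150,201): 79+150 > 201 → valid
(234,306,585): 234+306 ≤ 585 → not valid
2 of the 6 triples form a triangle.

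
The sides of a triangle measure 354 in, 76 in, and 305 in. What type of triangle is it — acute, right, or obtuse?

Compare the square of the longest side to the sum of squares of the other two: 76² + 305² = 98801 < 125316 = 354².

obtuse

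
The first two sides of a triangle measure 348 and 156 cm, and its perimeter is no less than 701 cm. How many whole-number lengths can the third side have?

307

Triangle inequality: 192 < x < 504. Perimeter ≥ 701 gives x ≥ 701 − 348 − 156 = 197.
So 197 ≤ x < 504; integers 197 through 503: 307 values.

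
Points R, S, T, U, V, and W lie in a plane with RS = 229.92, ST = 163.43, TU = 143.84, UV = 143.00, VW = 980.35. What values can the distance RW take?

The maximum is all hops collinear in one direction: 229.92 + 163.43 + 143.84 + 143.00 + 980.35 = 1660.54.
The longest hop is 980.35; the others sum to 680.19. Folding the others back against it leaves at least 980.35 − 680.19 = 300.16.

300.16 ≤ RW ≤ 1660.54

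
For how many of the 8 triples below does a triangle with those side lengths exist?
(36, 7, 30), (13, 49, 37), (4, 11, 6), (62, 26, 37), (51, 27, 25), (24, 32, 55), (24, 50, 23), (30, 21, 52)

5

(7,30,36): 7+30 > 36 → valid
(13,37,49): 13+37 > 49 → valid
(4,6,11): 4+6 ≤ 11 → not valid
(26,37,62): 26+37 > 62 → valid
(25,27,51): 25+27 > 51 → valid
(24,32,55): 24+32 > 55 → valid
(23,24,50): 23+24 ≤ 50 → not valid
(21,30,52): 21+30 ≤ 52 → not valid
5 of the 8 triples form a triangle.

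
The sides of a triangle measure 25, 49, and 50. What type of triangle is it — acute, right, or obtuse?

acute

Compare the square of the longest side to the sum of squares of the other two: 25² + 49² = 3026 > 2500 = 50².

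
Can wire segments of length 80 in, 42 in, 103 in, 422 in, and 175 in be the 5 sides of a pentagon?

No

For a pentagon, each side must be shorter than the sum of the others.
Here the longest side is 422, but the remaining 4 sides sum to only 400.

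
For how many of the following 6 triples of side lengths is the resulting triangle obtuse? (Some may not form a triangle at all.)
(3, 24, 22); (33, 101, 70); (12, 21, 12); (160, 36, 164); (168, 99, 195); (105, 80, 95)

(3,24,22): 3²+22² = 493 < 576 = 24² → obtuse
(33,101,70): 33²+70² = 5989 < 10201 = 101² → obtuse
(12,21,12): 12²+12² = 288 < 441 = 21² → obtuse
(160,36,164): 36²+160² = 26896 = 164² → right
(168,99,195): 99²+168² = 38025 = 195² → right
(105,80,95): 80²+95² = 15425 > 11025 = 105² → acute
3 of the 6 are obtuse.

3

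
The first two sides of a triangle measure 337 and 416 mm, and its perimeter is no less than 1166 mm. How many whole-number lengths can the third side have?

340

Triangle inequality: 79 < x < 753. Perimeter ≥ 1166 gives x ≥ 1166 − 337 − 416 = 413.
So 413 ≤ x < 753; integers 413 through 752: 340 values.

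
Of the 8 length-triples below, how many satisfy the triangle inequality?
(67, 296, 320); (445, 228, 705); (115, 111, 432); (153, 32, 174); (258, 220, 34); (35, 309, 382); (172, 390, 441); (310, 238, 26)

3

(67,296,320): 67+296 > 320 → valid
(228,445,705): 228+445 ≤ 705 → not valid
(111,115,432): 111+115 ≤ 432 → not valid
(32,153,174): 32+153 > 174 → valid
(34,220,258): 34+220 ≤ 258 → not valid
(35,309,382): 35+309 ≤ 382 → not valid
(172,390,441): 172+390 > 441 → valid
(26,238,310): 26+238 ≤ 310 → not valid
3 of the 8 triples form a triangle.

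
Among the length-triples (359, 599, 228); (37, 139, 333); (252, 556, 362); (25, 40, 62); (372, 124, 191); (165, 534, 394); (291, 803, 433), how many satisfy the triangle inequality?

3

(228,359,599): 228+359 ≤ 599 → not valid
(37,139,333): 37+139 ≤ 333 → not valid
(252,362,556): 252+362 > 556 → valid
(25,40,62): 25+40 > 62 → valid
(124,191,372): 124+191 ≤ 372 → not valid
(165,394,534): 165+394 > 534 → valid
(291,433,803): 291+433 ≤ 803 → not valid
3 of the 7 triples form a triangle.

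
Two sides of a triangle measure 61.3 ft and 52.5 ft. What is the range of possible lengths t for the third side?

By the triangle inequality, t must be less than 61.3 + 52.5 = 113.8 and greater than |61.3 − 52.5| = 8.8.

8.8 < t < 113.8 (ft)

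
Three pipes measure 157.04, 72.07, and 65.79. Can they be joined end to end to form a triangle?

No

The longest side is 157.04, but the other two sum to only 137.86.
137.86 < 157.04, so the triangle inequality fails.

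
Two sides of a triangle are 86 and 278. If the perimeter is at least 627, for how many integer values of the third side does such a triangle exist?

101

Triangle inequality: 192 < x < 364. Perimeter ≥ 627 gives x ≥ 627 − 86 − 278 = 263.
So 263 ≤ x < 364; integers 263 through 363: 101 values.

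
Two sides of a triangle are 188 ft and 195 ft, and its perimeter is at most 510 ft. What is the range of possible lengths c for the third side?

7 < c ≤ 127 ft

Triangle inequality alone gives 7 < c < 383.
The perimeter condition gives c ≤ 510 − 188 − 195 = 127.
Intersecting the two: 7 < c ≤ 127.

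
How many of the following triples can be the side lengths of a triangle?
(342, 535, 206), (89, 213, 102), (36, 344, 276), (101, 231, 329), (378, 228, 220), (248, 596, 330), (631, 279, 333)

3

(206,342,535): 206+342 > 535 → valid
(89,102,213): 89+102 ≤ 213 → not valid
(36,276,344): 36+276 ≤ 344 → not valid
(101,231,329): 101+231 > 329 → valid
(220,228,378): 220+228 > 378 → valid
(248,330,596): 248+330 ≤ 596 → not valid
(279,333,631): 279+333 ≤ 631 → not valid
3 of the 7 triples form a triangle.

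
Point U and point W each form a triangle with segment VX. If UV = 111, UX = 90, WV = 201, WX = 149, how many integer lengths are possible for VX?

148

From triangle UVX: 21 < VX < 201.
From triangle WVX: 52 < VX < 350.
Intersection: 52 < VX < 201, so integers 53 through 200: 148 values.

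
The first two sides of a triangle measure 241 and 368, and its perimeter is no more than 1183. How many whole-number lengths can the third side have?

Triangle inequality: 127 < x < 609. Perimeter ≤ 1183 gives x ≤ 1183 − 241 − 368 = 574.
So 127 < x ≤ 574; integers 128 through 574: 447 values.

447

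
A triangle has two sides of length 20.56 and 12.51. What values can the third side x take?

By the triangle inequality, x must be less than 20.56 + 12.51 = 33.07 and greater than |20.56 − 12.51| = 8.05.

8.05 < x < 33.07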